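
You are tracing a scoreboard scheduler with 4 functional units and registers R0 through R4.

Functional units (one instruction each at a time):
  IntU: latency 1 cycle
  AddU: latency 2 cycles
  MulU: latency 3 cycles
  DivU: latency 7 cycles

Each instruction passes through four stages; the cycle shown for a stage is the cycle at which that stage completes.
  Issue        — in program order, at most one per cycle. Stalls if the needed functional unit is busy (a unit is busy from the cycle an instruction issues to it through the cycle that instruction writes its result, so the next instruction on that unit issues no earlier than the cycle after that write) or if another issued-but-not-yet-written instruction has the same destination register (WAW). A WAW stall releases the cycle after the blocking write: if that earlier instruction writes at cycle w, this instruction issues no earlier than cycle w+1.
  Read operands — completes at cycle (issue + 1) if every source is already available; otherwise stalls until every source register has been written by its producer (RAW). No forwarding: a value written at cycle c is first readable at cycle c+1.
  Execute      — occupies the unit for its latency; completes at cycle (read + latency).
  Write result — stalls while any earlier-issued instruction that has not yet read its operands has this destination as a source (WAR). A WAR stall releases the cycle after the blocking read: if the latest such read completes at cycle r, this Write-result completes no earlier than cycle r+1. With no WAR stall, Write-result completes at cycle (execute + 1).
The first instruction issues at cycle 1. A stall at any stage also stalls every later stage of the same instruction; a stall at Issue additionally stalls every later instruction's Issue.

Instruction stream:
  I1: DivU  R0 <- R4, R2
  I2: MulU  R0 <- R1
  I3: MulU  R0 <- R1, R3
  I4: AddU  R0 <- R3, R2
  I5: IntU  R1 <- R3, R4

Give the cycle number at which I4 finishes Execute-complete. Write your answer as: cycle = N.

[I1] 1/2/9/10
[I2] 11/12/15/16  (WAW R0: wait I1 write@10)
[I3] 17/18/21/22  (struct: MulU busy until I2 writes@16)
[I4] 23/24/26/27  (WAW R0: wait I3 write@22)
[I5] 24/25/26/27

cycle = 26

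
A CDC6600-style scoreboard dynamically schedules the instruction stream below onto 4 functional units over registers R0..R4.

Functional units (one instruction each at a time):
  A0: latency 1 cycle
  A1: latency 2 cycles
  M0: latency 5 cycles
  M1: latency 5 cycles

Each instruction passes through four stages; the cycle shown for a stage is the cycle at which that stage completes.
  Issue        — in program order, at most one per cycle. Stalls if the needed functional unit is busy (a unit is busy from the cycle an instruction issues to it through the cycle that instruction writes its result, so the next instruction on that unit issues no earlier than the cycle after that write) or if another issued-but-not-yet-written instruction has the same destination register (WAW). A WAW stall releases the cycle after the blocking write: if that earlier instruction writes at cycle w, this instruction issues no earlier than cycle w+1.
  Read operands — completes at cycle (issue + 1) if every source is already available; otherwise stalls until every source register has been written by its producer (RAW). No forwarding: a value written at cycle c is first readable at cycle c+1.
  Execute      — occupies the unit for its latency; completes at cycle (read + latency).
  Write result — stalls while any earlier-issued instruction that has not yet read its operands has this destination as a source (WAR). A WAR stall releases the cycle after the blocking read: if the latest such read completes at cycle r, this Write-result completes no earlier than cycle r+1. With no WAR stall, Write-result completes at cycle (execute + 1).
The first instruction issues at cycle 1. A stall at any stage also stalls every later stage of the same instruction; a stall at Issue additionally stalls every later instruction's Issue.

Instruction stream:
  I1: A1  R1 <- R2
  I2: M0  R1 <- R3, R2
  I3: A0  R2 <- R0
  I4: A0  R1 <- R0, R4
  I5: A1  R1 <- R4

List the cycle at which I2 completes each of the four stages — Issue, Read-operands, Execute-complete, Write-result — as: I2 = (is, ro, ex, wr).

I2 = (6, 7, 12, 13)

I1  is:1  ro:2  ex:4  wr:5
I2  is:6  ro:7  ex:12  wr:13  — WAW R1: wait I1 write@5
I3  is:7  ro:8  ex:9  wr:10
I4  is:14  ro:15  ex:16  wr:17  — WAW R1: wait I2 write@13
I5  is:18  ro:19  ex:21  wr:22  — WAW R1: wait I4 write@17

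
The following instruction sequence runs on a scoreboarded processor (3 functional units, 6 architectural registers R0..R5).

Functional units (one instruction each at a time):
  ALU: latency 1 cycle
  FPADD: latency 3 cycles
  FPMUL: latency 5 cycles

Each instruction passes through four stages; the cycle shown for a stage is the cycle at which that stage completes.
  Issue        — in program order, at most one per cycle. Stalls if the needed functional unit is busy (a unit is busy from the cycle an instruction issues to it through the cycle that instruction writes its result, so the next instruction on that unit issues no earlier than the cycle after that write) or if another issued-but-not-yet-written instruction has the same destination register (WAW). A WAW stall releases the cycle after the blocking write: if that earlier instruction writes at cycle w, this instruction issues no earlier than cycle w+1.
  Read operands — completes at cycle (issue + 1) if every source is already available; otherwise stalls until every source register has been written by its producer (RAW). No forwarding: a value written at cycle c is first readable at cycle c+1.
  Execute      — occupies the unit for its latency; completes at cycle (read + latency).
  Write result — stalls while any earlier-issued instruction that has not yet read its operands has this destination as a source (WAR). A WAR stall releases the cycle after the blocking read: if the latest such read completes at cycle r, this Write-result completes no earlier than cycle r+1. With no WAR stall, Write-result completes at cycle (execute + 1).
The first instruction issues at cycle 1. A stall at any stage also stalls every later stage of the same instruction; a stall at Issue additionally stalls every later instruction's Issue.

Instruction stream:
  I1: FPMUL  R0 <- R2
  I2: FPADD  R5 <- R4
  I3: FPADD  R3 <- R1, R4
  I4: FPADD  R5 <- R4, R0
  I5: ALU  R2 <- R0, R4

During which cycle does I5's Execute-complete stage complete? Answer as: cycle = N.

[1] I1 dispatched to FPMUL
[2] I1 operands ready; I2 dispatched to FPADD
[3] I2 operands ready
[6] I2 complete
[7] I1 complete; R5←I2
[8] R0←I1; I3 dispatched to FPADD
[9] I3 operands ready
[12] I3 complete
[13] R3←I3
[14] I4 dispatched to FPADD
[15] I4 operands ready; I5 dispatched to ALU
[16] I5 operands ready
[17] I5 complete
[18] I4 complete; R2←I5
[19] R5←I4

cycle = 17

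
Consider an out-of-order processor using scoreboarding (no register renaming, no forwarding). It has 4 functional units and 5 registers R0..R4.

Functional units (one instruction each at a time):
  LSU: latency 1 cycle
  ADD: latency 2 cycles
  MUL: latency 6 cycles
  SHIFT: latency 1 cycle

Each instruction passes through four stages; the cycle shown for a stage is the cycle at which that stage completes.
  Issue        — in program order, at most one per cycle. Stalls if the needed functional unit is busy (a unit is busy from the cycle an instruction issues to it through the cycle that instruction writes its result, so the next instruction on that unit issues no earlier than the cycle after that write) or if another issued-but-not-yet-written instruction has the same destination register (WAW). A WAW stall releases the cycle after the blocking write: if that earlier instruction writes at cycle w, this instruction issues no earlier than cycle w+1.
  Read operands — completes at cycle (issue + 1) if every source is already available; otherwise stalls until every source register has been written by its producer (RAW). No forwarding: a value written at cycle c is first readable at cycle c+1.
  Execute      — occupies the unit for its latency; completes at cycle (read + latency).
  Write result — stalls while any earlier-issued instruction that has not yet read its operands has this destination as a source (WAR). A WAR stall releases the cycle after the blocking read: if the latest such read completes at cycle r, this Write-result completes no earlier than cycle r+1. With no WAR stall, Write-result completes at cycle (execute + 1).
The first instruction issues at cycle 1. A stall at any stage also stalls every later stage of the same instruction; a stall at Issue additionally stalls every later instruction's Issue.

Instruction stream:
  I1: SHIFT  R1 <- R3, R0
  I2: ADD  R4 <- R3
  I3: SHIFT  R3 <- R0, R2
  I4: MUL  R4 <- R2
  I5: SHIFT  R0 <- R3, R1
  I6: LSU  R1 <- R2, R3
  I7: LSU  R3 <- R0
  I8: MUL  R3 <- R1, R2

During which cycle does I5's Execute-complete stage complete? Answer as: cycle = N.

cycle = 11

c1: I1 issues→SHIFT
c2: I1 reads; I2 issues→ADD
c3: I1 exec-done; I2 reads
c4: I1 writes R1
c5: I2 exec-done; I3 issues→SHIFT
c6: I2 writes R4; I3 reads
c7: I3 exec-done; I4 issues→MUL
c8: I3 writes R3; I4 reads
c9: I5 issues→SHIFT
c10: I5 reads; I6 issues→LSU
c11: I5 exec-done; I6 reads
c12: I5 writes R0; I6 exec-done
c13: I6 writes R1
c14: I4 exec-done; I7 issues→LSU
c15: I4 writes R4; I7 reads
c16: I7 exec-done
c17: I7 writes R3
c18: I8 issues→MUL
c19: I8 reads
c25: I8 exec-done
c26: I8 writes R3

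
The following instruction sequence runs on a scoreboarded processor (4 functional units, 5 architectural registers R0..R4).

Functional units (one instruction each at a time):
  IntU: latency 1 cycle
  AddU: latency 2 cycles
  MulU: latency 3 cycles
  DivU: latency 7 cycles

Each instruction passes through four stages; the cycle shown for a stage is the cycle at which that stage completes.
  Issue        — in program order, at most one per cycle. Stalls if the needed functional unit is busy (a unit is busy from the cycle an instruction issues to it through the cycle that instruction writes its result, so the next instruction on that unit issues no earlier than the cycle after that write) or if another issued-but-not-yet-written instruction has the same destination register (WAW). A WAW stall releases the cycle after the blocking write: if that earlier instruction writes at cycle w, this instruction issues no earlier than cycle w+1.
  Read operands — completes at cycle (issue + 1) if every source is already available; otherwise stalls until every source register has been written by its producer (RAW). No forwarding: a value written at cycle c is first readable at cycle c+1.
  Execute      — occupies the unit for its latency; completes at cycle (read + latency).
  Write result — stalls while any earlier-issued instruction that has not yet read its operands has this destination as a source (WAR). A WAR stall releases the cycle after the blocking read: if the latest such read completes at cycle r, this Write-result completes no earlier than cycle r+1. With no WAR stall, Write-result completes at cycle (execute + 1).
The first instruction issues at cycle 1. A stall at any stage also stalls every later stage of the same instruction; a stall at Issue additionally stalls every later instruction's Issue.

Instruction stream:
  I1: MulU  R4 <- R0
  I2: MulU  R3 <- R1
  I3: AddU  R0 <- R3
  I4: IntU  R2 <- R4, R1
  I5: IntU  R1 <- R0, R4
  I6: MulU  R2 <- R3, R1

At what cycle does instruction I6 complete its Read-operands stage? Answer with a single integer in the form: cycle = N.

t=1  issue I1 (MulU)
t=2  I1 read-ops
t=5  I1 finished on MulU
t=6  I1→R4
t=7  issue I2 (MulU)
t=8  I2 read-ops | issue I3 (AddU)
t=9  issue I4 (IntU)
t=10  I4 read-ops
t=11  I2 finished on MulU | I4 finished on IntU
t=12  I2→R3 | I4→R2
t=13  I3 read-ops | issue I5 (IntU)
t=14  issue I6 (MulU)
t=15  I3 finished on AddU
t=16  I3→R0
t=17  I5 read-ops
t=18  I5 finished on IntU
t=19  I5→R1
t=20  I6 read-ops
t=23  I6 finished on MulU
t=24  I6→R2

cycle = 20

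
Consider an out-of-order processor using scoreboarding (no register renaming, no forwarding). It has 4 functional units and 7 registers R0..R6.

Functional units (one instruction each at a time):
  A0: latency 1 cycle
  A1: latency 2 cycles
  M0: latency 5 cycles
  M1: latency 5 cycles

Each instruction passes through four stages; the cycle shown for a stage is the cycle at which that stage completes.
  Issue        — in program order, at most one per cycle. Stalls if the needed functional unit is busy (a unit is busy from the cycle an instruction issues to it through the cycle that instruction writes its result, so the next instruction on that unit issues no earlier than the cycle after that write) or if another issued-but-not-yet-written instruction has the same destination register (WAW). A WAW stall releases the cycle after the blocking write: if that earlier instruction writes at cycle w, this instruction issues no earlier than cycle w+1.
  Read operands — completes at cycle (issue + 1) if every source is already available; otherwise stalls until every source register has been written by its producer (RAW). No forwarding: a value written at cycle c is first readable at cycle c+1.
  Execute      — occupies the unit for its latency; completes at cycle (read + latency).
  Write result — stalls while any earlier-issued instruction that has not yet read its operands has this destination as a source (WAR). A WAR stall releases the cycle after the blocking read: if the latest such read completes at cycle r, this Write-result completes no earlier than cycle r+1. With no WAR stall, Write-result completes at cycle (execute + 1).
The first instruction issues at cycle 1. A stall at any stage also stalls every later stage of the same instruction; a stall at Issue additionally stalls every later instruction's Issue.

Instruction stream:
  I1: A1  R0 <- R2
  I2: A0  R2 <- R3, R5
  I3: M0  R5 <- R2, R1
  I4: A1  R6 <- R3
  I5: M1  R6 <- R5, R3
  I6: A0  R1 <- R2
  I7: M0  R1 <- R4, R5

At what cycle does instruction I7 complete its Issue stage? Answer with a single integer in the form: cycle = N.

cycle = 16

I1  is:1  ro:2  ex:4  wr:5
I2  is:2  ro:3  ex:4  wr:5
I3  is:3  ro:6  ex:11  wr:12  — RAW R2: wait I2 write@5
I4  is:6  ro:7  ex:9  wr:10  — struct: A1 busy until I1 writes@5
I5  is:11  ro:13  ex:18  wr:19  — WAW R6: wait I4 write@10, RAW R5: wait I3 write@12
I6  is:12  ro:13  ex:14  wr:15
I7  is:16  ro:17  ex:22  wr:23  — WAW R1: wait I6 write@15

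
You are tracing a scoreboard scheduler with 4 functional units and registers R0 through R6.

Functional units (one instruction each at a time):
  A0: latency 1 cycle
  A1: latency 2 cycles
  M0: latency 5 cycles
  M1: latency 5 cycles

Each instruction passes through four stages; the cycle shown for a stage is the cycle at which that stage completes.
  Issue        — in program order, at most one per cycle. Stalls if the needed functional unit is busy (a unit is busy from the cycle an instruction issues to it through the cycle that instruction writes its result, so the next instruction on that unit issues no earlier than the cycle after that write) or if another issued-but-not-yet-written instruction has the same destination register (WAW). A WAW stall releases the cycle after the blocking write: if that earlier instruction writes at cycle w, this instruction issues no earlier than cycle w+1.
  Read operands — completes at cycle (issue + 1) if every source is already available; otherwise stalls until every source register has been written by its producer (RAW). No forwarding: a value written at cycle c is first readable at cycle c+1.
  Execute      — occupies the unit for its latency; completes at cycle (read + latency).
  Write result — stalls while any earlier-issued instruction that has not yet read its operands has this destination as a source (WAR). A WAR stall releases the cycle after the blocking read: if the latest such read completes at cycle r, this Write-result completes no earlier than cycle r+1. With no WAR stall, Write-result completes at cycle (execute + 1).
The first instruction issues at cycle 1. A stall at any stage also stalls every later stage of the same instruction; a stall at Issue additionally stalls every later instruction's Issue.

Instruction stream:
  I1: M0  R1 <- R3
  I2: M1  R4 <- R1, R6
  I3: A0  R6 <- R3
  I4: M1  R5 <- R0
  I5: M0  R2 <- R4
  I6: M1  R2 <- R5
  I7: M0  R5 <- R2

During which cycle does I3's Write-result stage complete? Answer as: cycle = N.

cycle = 10

[I1] 1/2/7/8
[I2] 2/9/14/15  (RAW R1: wait I1 write@8)
[I3] 3/4/5/10  (WAR R6: wait I2 read@9)
[I4] 16/17/22/23  (struct: M1 busy until I2 writes@15)
[I5] 17/18/23/24
[I6] 25/26/31/32  (WAW R2: wait I5 write@24)
[I7] 26/33/38/39  (RAW R2: wait I6 write@32)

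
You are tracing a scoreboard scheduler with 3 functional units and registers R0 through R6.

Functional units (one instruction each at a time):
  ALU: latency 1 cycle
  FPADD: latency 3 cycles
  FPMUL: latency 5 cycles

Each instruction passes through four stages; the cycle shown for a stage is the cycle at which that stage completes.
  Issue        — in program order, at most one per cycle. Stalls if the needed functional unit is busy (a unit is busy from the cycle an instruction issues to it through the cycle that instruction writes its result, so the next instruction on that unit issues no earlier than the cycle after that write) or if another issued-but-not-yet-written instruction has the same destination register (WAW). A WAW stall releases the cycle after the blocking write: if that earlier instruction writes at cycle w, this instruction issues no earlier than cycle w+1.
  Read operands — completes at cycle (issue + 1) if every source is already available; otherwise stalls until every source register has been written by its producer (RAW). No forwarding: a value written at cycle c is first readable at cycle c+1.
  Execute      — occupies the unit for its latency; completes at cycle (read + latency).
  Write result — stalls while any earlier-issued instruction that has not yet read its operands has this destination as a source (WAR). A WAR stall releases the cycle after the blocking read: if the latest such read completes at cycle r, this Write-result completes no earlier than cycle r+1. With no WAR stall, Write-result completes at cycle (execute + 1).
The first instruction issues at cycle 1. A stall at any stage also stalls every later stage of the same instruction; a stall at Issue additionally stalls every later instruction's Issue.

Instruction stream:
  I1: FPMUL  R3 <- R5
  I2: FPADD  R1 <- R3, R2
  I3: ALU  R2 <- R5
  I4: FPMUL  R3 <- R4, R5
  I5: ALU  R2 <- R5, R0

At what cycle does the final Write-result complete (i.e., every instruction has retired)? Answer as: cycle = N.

cycle = 16

cycle 1: I1 issues→FPMUL
cycle 2: I1 reads · I2 issues→FPADD
cycle 3: I3 issues→ALU
cycle 4: I3 reads
cycle 5: I3 exec-done
cycle 7: I1 exec-done
cycle 8: I1 writes R3
cycle 9: I2 reads · I4 issues→FPMUL
cycle 10: I3 writes R2 · I4 reads
cycle 11: I5 issues→ALU
cycle 12: I2 exec-done · I5 reads
cycle 13: I2 writes R1 · I5 exec-done
cycle 14: I5 writes R2
cycle 15: I4 exec-done
cycle 16: I4 writes R3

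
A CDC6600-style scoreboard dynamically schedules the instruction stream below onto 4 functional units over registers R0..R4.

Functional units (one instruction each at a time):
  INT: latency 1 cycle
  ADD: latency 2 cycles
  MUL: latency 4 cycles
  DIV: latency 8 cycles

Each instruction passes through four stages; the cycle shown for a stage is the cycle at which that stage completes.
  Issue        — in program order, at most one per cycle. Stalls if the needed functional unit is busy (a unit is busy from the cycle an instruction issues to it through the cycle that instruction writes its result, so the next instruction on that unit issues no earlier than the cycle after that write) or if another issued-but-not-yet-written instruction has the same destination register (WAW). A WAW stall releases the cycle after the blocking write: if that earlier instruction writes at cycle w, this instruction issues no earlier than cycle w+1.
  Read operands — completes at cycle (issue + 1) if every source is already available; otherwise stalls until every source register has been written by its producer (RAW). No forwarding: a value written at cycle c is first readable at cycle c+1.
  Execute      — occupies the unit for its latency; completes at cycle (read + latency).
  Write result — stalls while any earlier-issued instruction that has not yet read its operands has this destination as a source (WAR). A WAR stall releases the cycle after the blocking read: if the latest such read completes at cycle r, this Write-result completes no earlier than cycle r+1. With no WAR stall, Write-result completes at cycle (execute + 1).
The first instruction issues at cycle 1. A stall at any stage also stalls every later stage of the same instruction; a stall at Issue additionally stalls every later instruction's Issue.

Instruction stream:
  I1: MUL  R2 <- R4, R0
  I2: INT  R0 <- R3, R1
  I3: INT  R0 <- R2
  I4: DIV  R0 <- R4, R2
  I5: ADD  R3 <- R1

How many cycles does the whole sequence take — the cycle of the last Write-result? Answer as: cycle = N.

cycle = 21

I1 -> (1, 2, 6, 7)
I2 -> (2, 3, 4, 5)
I3 -> (6, 8, 9, 10)  // struct: INT busy until I2 writes@5, RAW R2: wait I1 write@7
I4 -> (11, 12, 20, 21)  // WAW R0: wait I3 write@10
I5 -> (12, 13, 15, 16)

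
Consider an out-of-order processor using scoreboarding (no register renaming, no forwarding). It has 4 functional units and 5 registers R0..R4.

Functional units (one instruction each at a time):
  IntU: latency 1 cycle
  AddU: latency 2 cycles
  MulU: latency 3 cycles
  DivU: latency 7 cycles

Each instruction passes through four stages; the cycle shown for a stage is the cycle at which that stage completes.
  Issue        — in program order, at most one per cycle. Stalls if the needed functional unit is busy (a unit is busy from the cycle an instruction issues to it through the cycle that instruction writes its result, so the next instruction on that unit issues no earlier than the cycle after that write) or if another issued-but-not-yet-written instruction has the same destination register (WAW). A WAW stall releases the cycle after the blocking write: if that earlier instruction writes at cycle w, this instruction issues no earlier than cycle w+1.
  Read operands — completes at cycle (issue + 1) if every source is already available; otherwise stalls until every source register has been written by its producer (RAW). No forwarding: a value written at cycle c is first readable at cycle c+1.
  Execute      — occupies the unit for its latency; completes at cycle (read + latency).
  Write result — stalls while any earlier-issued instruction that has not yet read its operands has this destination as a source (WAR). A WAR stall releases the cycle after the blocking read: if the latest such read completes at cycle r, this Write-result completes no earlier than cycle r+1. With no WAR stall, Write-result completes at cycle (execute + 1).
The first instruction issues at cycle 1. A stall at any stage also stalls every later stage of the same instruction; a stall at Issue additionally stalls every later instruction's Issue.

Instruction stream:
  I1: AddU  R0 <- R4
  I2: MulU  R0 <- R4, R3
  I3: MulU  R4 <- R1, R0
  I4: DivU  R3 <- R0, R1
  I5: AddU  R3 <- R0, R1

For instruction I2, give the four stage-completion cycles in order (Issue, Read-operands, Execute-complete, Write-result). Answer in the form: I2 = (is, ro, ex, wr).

I2 = (6, 7, 10, 11)

t=1  I1→AddU
t=2  I1 RO
t=4  I1 EX
t=5  I1 WR R0
t=6  I2→MulU
t=7  I2 RO
t=10  I2 EX
t=11  I2 WR R0
t=12  I3→MulU
t=13  I3 RO | I4→DivU
t=14  I4 RO
t=16  I3 EX
t=17  I3 WR R4
t=21  I4 EX
t=22  I4 WR R3
t=23  I5→AddU
t=24  I5 RO
t=26  I5 EX
t=27  I5 WR R3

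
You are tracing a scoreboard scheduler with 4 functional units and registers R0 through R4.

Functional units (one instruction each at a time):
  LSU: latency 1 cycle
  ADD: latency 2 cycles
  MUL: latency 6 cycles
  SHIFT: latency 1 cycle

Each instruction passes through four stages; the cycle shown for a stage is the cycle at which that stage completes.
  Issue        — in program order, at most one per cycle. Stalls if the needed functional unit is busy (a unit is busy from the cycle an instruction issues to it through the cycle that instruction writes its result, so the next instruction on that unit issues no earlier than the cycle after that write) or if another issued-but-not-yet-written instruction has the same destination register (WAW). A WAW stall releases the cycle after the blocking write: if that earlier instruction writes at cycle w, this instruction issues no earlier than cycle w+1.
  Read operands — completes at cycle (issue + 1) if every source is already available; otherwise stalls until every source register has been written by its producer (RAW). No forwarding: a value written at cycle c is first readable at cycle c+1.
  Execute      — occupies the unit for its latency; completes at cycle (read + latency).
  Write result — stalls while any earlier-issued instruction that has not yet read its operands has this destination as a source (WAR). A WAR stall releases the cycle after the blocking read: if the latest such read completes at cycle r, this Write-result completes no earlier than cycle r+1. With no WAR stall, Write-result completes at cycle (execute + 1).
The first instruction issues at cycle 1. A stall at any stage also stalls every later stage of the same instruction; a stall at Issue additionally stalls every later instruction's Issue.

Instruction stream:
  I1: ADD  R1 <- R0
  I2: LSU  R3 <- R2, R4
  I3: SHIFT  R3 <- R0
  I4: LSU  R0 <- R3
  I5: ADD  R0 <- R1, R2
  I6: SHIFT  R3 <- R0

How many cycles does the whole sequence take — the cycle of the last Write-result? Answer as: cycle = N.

cycle = 20

[I1] 1/2/4/5
[I2] 2/3/4/5
[I3] 6/7/8/9  (WAW R3: wait I2 write@5)
[I4] 7/10/11/12  (RAW R3: wait I3 write@9)
[I5] 13/14/16/17  (WAW R0: wait I4 write@12)
[I6] 14/18/19/20  (RAW R0: wait I5 write@17)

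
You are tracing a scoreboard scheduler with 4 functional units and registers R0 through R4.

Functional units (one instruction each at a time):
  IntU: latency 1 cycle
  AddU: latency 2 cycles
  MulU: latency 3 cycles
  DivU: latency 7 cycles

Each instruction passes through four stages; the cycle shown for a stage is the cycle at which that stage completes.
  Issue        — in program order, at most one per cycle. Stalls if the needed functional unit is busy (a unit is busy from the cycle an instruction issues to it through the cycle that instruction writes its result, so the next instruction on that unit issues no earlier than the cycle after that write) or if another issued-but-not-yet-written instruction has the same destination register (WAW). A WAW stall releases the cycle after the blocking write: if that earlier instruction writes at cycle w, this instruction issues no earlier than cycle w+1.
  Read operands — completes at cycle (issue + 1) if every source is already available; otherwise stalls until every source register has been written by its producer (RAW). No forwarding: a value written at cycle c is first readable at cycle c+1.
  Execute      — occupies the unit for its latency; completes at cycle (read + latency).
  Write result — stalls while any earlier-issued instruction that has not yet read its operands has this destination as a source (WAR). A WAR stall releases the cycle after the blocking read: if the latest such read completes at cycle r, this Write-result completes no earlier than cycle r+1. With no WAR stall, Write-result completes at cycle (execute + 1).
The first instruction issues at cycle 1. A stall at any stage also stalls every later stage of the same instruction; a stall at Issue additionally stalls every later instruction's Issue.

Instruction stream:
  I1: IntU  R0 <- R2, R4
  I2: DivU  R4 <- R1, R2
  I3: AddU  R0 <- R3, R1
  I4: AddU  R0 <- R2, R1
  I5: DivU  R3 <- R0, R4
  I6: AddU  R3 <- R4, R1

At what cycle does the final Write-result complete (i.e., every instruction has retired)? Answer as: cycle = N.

I1: IS=1 RO=2 EX=3 WR=4
I2: IS=2 RO=3 EX=10 WR=11
I3: IS=5 RO=6 EX=8 WR=9  [WAW R0: wait I1 write@4]
I4: IS=10 RO=11 EX=13 WR=14  [struct: AddU busy until I3 writes@9]
I5: IS=12 RO=15 EX=22 WR=23  [struct: DivU busy until I2 writes@11; RAW R0: wait I4 write@14]
I6: IS=24 RO=25 EX=27 WR=28  [WAW R3: wait I5 write@23]

cycle = 28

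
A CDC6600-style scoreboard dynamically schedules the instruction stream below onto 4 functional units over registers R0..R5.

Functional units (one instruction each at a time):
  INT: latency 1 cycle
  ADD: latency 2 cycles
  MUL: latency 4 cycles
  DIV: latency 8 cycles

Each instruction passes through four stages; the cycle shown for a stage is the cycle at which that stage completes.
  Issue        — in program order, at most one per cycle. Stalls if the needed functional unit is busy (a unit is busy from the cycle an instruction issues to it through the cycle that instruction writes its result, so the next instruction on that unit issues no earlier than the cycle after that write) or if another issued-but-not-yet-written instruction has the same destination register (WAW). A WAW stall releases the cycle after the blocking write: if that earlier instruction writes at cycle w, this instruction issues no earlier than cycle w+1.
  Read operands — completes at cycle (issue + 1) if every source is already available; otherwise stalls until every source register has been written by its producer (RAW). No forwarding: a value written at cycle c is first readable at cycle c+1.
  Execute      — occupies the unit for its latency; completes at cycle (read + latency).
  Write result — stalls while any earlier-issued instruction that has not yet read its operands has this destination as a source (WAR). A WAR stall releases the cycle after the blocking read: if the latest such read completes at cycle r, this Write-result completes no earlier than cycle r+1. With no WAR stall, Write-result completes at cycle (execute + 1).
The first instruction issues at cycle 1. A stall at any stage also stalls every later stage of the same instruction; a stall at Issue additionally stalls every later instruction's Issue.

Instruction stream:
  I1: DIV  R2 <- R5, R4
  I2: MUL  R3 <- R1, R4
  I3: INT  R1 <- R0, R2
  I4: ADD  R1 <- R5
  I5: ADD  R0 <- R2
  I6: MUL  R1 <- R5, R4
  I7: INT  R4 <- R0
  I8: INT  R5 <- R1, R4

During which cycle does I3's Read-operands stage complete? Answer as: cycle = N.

cycle = 12

[I1] 1/2/10/11
[I2] 2/3/7/8
[I3] 3/12/13/14  (RAW R2: wait I1 write@11)
[I4] 15/16/18/19  (WAW R1: wait I3 write@14)
[I5] 20/21/23/24  (struct: ADD busy until I4 writes@19)
[I6] 21/22/26/27
[I7] 22/25/26/27  (RAW R0: wait I5 write@24)
[I8] 28/29/30/31  (struct: INT busy until I7 writes@27)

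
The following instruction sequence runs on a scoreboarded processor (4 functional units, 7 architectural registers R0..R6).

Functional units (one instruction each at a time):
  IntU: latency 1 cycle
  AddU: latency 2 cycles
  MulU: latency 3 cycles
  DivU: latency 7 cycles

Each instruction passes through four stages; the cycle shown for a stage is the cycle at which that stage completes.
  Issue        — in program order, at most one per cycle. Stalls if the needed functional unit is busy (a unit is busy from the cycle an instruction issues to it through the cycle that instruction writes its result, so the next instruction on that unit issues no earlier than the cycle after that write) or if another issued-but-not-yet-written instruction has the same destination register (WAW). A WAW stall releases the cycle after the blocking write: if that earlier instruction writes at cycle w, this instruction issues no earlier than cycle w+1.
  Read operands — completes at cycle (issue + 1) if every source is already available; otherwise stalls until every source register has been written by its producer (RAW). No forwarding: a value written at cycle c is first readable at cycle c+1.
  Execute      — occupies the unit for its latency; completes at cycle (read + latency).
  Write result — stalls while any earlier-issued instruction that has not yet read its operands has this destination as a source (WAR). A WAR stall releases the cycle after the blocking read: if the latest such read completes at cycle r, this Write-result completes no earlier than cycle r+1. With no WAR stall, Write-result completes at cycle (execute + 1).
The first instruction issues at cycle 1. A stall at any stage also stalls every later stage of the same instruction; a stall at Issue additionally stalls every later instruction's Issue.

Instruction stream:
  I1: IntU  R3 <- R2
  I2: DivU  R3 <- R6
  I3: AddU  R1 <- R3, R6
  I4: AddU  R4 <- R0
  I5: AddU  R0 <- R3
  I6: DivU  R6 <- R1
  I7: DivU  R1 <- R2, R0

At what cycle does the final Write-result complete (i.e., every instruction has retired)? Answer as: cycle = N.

[1] issue I1 (IntU)
[2] I1 read-ops
[3] I1 finished on IntU
[4] I1→R3
[5] issue I2 (DivU)
[6] I2 read-ops, issue I3 (AddU)
[13] I2 finished on DivU
[14] I2→R3
[15] I3 read-ops
[17] I3 finished on AddU
[18] I3→R1
[19] issue I4 (AddU)
[20] I4 read-ops
[22] I4 finished on AddU
[23] I4→R4
[24] issue I5 (AddU)
[25] I5 read-ops, issue I6 (DivU)
[26] I6 read-ops
[27] I5 finished on AddU
[28] I5→R0
[33] I6 finished on DivU
[34] I6→R6
[35] issue I7 (DivU)
[36] I7 read-ops
[43] I7 finished on DivU
[44] I7→R1

cycle = 44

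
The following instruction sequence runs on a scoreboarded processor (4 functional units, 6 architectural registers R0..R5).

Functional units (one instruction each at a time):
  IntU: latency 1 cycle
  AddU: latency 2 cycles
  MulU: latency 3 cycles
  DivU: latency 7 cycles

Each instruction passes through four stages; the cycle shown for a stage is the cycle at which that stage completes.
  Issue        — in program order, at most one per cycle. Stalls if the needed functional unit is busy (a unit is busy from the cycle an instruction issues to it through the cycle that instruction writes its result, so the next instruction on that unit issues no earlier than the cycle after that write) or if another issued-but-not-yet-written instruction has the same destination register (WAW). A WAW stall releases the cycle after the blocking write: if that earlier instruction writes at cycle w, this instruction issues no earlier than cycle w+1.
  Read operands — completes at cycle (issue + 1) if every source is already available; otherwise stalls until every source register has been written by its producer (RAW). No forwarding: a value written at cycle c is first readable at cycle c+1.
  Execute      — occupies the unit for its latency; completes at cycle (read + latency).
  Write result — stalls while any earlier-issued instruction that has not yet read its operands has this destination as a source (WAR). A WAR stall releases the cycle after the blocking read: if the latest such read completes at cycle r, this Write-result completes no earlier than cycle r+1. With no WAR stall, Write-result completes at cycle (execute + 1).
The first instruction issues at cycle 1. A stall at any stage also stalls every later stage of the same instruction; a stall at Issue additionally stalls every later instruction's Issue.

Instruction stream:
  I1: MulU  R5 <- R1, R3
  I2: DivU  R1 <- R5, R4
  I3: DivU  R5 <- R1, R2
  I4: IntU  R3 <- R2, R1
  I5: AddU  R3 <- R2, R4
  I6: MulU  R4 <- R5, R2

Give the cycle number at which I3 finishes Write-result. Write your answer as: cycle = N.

[1] I1→MulU
[2] I1 RO · I2→DivU
[5] I1 EX
[6] I1 WR R5
[7] I2 RO
[14] I2 EX
[15] I2 WR R1
[16] I3→DivU
[17] I3 RO · I4→IntU
[18] I4 RO
[19] I4 EX
[20] I4 WR R3
[21] I5→AddU
[22] I5 RO · I6→MulU
[24] I3 EX · I5 EX
[25] I3 WR R5 · I5 WR R3
[26] I6 RO
[29] I6 EX
[30] I6 WR R4

cycle = 25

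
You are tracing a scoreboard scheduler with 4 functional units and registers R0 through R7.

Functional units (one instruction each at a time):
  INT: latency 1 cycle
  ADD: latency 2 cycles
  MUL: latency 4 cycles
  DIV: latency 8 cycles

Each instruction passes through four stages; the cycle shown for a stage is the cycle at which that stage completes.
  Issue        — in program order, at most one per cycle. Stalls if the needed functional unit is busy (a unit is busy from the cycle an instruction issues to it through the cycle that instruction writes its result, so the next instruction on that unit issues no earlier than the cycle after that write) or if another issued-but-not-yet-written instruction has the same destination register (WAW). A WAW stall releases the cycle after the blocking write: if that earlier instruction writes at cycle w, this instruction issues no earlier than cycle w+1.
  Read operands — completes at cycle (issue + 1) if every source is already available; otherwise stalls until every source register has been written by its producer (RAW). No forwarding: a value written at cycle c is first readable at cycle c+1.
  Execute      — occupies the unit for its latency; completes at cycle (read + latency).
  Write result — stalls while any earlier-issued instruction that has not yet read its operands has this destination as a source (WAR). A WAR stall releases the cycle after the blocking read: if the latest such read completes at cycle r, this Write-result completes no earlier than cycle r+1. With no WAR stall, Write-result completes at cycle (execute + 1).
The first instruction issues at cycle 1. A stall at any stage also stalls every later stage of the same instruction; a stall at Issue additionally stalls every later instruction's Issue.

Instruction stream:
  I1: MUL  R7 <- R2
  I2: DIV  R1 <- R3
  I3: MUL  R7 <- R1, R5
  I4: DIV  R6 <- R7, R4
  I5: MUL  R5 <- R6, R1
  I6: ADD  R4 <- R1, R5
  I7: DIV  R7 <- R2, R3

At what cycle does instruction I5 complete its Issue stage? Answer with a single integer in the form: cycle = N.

t=1  issue I1 (MUL)
t=2  I1 read-ops; issue I2 (DIV)
t=3  I2 read-ops
t=6  I1 finished on MUL
t=7  I1→R7
t=8  issue I3 (MUL)
t=11  I2 finished on DIV
t=12  I2→R1
t=13  I3 read-ops; issue I4 (DIV)
t=17  I3 finished on MUL
t=18  I3→R7
t=19  I4 read-ops; issue I5 (MUL)
t=20  issue I6 (ADD)
t=27  I4 finished on DIV
t=28  I4→R6
t=29  I5 read-ops; issue I7 (DIV)
t=30  I7 read-ops
t=33  I5 finished on MUL
t=34  I5→R5
t=35  I6 read-ops
t=37  I6 finished on ADD
t=38  I6→R4; I7 finished on DIV
t=39  I7→R7

cycle = 19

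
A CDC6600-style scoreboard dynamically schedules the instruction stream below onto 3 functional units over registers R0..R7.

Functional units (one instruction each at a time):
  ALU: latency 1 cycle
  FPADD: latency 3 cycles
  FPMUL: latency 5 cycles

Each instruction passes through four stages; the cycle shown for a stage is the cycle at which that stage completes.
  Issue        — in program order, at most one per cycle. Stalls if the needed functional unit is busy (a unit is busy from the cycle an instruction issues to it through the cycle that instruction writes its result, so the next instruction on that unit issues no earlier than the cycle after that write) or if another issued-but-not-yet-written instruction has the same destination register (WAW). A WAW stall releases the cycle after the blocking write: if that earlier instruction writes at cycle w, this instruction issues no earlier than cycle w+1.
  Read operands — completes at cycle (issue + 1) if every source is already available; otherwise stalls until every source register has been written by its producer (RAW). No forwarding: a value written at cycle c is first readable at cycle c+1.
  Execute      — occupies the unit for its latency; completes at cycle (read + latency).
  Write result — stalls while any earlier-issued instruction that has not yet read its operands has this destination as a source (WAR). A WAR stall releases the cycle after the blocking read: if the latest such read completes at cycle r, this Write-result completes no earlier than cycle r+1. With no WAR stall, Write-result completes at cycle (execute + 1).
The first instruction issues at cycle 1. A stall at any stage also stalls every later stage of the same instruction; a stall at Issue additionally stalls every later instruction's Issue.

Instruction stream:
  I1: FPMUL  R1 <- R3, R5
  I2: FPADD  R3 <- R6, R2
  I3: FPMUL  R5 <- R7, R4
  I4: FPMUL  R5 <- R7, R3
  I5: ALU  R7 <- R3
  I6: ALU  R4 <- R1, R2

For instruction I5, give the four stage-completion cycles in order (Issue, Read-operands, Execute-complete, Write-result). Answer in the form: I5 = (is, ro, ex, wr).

t=1  I1→FPMUL
t=2  I1 RO, I2→FPADD
t=3  I2 RO
t=6  I2 EX
t=7  I1 EX, I2 WR R3
t=8  I1 WR R1
t=9  I3→FPMUL
t=10  I3 RO
t=15  I3 EX
t=16  I3 WR R5
t=17  I4→FPMUL
t=18  I4 RO, I5→ALU
t=19  I5 RO
t=20  I5 EX
t=21  I5 WR R7
t=22  I6→ALU
t=23  I4 EX, I6 RO
t=24  I4 WR R5, I6 EX
t=25  I6 WR R4

I5 = (18, 19, 20, 21)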